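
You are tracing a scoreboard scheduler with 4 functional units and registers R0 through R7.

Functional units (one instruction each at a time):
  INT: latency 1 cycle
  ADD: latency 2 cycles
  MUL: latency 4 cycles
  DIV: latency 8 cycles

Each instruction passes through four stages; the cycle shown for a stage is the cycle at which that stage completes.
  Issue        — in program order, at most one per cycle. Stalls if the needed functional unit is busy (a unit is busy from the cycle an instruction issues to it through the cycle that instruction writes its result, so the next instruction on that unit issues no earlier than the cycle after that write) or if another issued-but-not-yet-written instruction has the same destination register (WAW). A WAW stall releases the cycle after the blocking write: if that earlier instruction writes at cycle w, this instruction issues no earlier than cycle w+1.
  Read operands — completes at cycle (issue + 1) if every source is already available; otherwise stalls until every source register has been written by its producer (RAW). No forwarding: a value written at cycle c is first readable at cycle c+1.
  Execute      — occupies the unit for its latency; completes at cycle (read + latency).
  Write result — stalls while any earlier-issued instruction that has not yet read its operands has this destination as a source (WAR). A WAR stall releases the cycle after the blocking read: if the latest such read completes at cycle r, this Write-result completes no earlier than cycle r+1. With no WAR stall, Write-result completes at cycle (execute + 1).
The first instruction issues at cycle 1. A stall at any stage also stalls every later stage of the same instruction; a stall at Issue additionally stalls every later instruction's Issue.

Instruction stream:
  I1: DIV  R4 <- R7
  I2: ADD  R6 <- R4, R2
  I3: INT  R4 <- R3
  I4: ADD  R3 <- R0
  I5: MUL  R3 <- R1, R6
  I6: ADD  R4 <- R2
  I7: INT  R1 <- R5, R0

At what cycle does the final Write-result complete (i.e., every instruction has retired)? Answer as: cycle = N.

cycle = 27

I1: IS=1 RO=2 EX=10 WR=11
I2: IS=2 RO=12 EX=14 WR=15  [RAW R4: wait I1 write@11]
I3: IS=12 RO=13 EX=14 WR=15  [WAW R4: wait I1 write@11]
I4: IS=16 RO=17 EX=19 WR=20  [struct: ADD busy until I2 writes@15]
I5: IS=21 RO=22 EX=26 WR=27  [WAW R3: wait I4 write@20]
I6: IS=22 RO=23 EX=25 WR=26
I7: IS=23 RO=24 EX=25 WR=26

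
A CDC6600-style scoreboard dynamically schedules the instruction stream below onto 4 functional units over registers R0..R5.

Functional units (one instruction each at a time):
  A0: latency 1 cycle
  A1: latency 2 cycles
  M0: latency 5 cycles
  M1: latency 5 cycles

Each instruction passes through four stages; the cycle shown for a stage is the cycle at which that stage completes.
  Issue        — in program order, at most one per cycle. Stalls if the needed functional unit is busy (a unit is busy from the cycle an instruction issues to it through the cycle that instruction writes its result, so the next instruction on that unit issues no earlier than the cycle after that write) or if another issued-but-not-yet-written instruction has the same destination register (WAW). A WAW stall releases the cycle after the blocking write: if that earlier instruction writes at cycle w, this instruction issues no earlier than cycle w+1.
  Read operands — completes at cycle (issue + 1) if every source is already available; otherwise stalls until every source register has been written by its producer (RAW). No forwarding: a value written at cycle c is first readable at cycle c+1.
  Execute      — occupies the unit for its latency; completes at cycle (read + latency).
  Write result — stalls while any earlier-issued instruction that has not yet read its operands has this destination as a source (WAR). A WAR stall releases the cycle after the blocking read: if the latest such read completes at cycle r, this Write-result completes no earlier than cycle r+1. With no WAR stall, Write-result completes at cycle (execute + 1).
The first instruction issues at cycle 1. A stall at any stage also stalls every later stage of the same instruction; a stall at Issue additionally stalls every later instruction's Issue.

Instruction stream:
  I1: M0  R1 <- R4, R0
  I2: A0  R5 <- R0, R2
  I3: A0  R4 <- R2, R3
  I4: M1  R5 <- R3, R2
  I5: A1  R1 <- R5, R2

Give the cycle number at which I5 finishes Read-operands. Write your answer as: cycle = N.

  I1 | 1 | 2 | 7 | 8
  I2 | 2 | 3 | 4 | 5
  I3 | 6 | 7 | 8 | 9   struct: A0 busy until I2 writes@5
  I4 | 7 | 8 | 13 | 14
  I5 | 9 | 15 | 17 | 18   WAW R1: wait I1 write@8 · RAW R5: wait I4 write@14

cycle = 15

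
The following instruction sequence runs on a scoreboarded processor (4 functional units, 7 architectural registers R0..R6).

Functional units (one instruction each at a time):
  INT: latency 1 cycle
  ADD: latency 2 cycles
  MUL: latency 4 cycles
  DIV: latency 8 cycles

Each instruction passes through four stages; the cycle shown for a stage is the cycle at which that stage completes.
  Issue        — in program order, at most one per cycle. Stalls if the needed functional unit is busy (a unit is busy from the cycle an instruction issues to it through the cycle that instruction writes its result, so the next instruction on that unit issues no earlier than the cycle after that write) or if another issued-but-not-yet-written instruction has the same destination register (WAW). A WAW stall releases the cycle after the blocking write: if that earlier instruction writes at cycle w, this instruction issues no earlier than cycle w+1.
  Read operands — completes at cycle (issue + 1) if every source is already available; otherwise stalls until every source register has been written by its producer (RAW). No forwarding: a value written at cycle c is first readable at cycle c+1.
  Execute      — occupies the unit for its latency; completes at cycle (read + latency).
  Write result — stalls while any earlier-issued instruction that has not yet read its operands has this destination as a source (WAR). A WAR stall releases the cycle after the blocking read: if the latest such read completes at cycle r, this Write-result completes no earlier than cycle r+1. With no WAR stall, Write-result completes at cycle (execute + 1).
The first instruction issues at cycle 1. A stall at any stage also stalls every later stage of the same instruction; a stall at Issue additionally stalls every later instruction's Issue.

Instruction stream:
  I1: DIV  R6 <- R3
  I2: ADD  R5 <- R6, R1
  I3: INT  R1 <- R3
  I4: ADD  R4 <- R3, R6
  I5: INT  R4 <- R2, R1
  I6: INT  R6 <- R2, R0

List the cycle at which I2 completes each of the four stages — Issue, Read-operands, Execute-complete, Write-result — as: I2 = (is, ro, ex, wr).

c1: I1→DIV
c2: I1 RO; I2→ADD
c3: I3→INT
c4: I3 RO
c5: I3 EX
c10: I1 EX
c11: I1 WR R6
c12: I2 RO
c13: I3 WR R1
c14: I2 EX
c15: I2 WR R5
c16: I4→ADD
c17: I4 RO
c19: I4 EX
c20: I4 WR R4
c21: I5→INT
c22: I5 RO
c23: I5 EX
c24: I5 WR R4
c25: I6→INT
c26: I6 RO
c27: I6 EX
c28: I6 WR R6

I2 = (2, 12, 14, 15)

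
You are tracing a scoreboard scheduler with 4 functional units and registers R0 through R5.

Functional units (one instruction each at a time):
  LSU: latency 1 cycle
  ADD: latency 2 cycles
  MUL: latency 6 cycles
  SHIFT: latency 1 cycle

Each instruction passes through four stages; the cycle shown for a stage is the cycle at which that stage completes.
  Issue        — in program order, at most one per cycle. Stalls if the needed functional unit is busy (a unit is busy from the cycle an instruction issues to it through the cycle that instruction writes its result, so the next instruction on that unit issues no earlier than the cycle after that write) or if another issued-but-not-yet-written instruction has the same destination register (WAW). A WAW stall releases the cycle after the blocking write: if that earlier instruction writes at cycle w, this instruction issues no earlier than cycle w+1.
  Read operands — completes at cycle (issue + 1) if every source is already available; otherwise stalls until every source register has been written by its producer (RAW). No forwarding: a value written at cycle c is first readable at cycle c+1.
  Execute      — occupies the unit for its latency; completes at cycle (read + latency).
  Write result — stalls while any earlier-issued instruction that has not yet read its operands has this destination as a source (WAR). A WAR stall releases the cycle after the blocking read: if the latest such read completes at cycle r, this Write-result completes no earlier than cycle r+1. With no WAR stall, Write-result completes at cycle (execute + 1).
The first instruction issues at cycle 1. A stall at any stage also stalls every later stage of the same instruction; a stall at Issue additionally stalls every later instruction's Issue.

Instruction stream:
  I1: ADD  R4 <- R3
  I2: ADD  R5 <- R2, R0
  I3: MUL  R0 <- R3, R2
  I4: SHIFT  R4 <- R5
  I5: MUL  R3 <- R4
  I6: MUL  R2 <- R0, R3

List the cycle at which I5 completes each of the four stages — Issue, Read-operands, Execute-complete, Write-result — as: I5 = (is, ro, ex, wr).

I5 = (16, 17, 23, 24)

I1  is:1  ro:2  ex:4  wr:5
I2  is:6  ro:7  ex:9  wr:10  — struct: ADD busy until I1 writes@5
I3  is:7  ro:8  ex:14  wr:15
I4  is:8  ro:11  ex:12  wr:13  — RAW R5: wait I2 write@10
I5  is:16  ro:17  ex:23  wr:24  — struct: MUL busy until I3 writes@15
I6  is:25  ro:26  ex:32  wr:33  — struct: MUL busy until I5 writes@24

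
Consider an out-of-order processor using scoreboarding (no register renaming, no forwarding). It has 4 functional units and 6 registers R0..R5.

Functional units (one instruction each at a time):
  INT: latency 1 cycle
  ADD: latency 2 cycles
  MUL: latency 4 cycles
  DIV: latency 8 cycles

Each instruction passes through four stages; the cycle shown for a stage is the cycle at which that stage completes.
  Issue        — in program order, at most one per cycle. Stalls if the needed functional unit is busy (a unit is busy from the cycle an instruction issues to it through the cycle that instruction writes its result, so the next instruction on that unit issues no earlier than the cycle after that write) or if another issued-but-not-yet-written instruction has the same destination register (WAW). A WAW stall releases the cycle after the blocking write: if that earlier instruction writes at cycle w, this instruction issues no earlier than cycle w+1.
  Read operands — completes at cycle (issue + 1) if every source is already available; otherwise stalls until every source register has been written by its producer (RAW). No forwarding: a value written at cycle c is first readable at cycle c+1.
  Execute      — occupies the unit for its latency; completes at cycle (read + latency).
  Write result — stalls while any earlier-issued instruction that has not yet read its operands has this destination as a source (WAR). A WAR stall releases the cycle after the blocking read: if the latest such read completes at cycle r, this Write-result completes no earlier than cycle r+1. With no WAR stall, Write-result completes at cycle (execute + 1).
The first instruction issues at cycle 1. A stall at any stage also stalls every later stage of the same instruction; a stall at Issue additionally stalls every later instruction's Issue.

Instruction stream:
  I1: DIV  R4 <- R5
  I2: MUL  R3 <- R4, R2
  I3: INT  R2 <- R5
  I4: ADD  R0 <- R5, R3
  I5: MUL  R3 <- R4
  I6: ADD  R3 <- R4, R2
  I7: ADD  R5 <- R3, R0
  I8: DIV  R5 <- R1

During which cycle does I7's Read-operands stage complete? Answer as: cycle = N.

c1: I1→DIV
c2: I1 RO | I2→MUL
c3: I3→INT
c4: I3 RO | I4→ADD
c5: I3 EX
c10: I1 EX
c11: I1 WR R4
c12: I2 RO
c13: I3 WR R2
c16: I2 EX
c17: I2 WR R3
c18: I4 RO | I5→MUL
c19: I5 RO
c20: I4 EX
c21: I4 WR R0
c23: I5 EX
c24: I5 WR R3
c25: I6→ADD
c26: I6 RO
c28: I6 EX
c29: I6 WR R3
c30: I7→ADD
c31: I7 RO
c33: I7 EX
c34: I7 WR R5
c35: I8→DIV
c36: I8 RO
c44: I8 EX
c45: I8 WR R5

cycle = 31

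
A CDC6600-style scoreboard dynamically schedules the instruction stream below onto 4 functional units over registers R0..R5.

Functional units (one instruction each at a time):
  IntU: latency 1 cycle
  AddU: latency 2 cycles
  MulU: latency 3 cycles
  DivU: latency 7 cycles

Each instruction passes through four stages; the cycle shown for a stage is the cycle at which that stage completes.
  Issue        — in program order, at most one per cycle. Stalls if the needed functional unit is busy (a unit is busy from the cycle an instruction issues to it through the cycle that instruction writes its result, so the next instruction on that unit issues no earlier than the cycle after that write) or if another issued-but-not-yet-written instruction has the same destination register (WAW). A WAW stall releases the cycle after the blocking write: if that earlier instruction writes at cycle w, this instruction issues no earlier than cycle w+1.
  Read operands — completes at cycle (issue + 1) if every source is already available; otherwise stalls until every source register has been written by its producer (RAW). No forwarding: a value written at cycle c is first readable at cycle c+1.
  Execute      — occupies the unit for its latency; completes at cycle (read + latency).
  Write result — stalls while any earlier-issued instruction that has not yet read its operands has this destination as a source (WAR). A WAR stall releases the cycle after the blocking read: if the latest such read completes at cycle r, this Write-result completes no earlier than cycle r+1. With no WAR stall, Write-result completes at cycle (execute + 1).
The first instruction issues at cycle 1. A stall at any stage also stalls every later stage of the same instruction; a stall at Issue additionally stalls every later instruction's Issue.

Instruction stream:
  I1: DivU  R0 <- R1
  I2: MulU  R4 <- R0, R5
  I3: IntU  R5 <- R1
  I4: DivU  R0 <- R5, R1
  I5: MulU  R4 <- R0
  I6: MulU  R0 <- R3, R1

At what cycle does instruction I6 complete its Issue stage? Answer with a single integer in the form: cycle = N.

1) issue 1, read 2, done 9, write 10
2) issue 2, read 11, done 14, write 15  <RAW R0: wait I1 write@10>
3) issue 3, read 4, done 5, write 12  <WAR R5: wait I2 read@11>
4) issue 11, read 13, done 20, write 21  <struct: DivU busy until I1 writes@10 / RAW R5: wait I3 write@12>
5) issue 16, read 22, done 25, write 26  <struct: MulU busy until I2 writes@15 / RAW R0: wait I4 write@21>
6) issue 27, read 28, done 31, write 32  <struct: MulU busy until I5 writes@26>

cycle = 27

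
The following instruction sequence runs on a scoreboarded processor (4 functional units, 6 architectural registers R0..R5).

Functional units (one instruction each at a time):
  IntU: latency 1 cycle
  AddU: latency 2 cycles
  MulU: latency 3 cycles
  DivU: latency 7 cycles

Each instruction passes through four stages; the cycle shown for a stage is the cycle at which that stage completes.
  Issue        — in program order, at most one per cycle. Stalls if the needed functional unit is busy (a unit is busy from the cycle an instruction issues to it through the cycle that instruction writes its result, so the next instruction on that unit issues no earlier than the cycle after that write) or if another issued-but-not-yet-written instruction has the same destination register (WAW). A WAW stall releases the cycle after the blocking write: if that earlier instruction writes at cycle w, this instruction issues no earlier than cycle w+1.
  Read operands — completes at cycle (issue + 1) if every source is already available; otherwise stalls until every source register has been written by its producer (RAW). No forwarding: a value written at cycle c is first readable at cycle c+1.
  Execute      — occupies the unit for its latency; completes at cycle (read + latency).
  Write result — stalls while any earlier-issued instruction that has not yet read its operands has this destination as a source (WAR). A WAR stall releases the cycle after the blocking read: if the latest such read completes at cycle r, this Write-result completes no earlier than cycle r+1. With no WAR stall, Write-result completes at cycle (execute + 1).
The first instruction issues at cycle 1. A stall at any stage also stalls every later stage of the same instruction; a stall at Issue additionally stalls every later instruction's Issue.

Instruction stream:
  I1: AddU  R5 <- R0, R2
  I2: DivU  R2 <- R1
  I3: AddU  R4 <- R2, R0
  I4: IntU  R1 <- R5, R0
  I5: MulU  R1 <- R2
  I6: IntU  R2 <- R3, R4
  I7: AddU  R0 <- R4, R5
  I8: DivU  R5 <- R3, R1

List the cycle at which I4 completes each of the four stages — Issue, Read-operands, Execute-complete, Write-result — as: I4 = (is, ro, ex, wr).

I4 = (7, 8, 9, 10)

t=1  issue I1 (AddU)
t=2  I1 read-ops; issue I2 (DivU)
t=3  I2 read-ops
t=4  I1 finished on AddU
t=5  I1→R5
t=6  issue I3 (AddU)
t=7  issue I4 (IntU)
t=8  I4 read-ops
t=9  I4 finished on IntU
t=10  I2 finished on DivU; I4→R1
t=11  I2→R2; issue I5 (MulU)
t=12  I3 read-ops; I5 read-ops; issue I6 (IntU)
t=14  I3 finished on AddU
t=15  I3→R4; I5 finished on MulU
t=16  I5→R1; I6 read-ops; issue I7 (AddU)
t=17  I6 finished on IntU; I7 read-ops; issue I8 (DivU)
t=18  I6→R2; I8 read-ops
t=19  I7 finished on AddU
t=20  I7→R0
t=25  I8 finished on DivU
t=26  I8→R5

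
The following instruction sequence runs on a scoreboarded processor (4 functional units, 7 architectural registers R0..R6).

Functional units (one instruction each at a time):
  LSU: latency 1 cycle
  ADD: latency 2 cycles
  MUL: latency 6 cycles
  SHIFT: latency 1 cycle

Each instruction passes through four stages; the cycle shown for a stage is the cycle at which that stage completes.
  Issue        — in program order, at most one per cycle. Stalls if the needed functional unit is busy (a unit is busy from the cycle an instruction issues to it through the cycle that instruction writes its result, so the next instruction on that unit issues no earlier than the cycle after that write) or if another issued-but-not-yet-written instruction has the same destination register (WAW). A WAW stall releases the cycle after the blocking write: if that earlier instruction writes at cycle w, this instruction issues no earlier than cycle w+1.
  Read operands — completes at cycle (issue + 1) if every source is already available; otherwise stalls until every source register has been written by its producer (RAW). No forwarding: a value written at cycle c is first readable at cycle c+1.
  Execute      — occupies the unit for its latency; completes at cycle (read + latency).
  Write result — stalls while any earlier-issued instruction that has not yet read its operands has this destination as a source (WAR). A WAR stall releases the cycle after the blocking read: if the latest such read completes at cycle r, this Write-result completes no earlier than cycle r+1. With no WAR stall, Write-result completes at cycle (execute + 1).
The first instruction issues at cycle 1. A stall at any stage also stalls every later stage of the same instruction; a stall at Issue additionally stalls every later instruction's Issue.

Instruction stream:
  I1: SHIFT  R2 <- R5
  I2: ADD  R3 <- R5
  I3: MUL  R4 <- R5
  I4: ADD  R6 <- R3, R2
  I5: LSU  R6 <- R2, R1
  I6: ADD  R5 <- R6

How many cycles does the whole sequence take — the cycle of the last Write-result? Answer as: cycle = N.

cycle = 19

[1] I1 issues→SHIFT
[2] I1 reads | I2 issues→ADD
[3] I1 exec-done | I2 reads | I3 issues→MUL
[4] I1 writes R2 | I3 reads
[5] I2 exec-done
[6] I2 writes R3
[7] I4 issues→ADD
[8] I4 reads
[10] I3 exec-done | I4 exec-done
[11] I3 writes R4 | I4 writes R6
[12] I5 issues→LSU
[13] I5 reads | I6 issues→ADD
[14] I5 exec-done
[15] I5 writes R6
[16] I6 reads
[18] I6 exec-done
[19] I6 writes R5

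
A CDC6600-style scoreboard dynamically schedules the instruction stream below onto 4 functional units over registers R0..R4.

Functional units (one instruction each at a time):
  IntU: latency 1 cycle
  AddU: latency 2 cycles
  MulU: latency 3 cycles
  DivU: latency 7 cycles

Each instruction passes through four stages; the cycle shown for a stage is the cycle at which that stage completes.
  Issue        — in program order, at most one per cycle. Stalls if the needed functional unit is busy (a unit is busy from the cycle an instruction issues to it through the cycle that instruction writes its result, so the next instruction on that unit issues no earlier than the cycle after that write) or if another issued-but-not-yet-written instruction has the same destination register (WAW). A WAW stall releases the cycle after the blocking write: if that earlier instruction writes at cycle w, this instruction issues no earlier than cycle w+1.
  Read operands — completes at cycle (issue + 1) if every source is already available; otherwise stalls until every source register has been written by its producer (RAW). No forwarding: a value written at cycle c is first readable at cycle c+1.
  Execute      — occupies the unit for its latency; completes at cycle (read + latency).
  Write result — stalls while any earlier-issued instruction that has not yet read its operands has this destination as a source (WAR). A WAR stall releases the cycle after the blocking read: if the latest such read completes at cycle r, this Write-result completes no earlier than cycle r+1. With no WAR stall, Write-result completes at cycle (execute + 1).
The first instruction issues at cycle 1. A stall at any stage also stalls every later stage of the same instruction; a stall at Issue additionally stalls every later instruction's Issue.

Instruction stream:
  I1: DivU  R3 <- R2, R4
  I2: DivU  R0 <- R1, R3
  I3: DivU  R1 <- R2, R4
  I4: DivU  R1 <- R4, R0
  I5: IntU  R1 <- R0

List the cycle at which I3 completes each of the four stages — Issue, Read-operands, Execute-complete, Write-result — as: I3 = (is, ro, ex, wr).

I3 = (21, 22, 29, 30)

  I1 | 1 | 2 | 9 | 10
  I2 | 11 | 12 | 19 | 20   struct: DivU busy until I1 writes@10
  I3 | 21 | 22 | 29 | 30   struct: DivU busy until I2 writes@20
  I4 | 31 | 32 | 39 | 40   struct: DivU busy until I3 writes@30
  I5 | 41 | 42 | 43 | 44   WAW R1: wait I4 write@40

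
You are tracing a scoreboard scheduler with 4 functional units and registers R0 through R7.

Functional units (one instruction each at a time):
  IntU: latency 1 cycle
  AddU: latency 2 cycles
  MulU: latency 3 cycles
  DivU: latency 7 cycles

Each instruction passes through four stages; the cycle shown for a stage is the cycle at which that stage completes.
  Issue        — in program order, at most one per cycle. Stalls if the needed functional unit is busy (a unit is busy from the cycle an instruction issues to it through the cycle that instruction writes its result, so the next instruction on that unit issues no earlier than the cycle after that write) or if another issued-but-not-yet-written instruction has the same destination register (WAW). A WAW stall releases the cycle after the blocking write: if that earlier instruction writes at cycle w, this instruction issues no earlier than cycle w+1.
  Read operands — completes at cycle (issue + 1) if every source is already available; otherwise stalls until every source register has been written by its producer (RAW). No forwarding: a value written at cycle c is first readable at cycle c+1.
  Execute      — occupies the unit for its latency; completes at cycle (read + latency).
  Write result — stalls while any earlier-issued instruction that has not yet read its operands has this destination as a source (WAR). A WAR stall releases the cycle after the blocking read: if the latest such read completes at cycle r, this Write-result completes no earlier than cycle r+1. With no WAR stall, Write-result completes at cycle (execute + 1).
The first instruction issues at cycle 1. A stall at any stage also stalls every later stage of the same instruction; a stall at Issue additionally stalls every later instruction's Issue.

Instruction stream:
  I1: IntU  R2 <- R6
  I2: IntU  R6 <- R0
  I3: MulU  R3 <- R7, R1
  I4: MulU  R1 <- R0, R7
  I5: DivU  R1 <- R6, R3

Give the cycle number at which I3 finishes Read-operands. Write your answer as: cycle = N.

cycle = 7

t=1  I1 issues→IntU
t=2  I1 reads
t=3  I1 exec-done
t=4  I1 writes R2
t=5  I2 issues→IntU
t=6  I2 reads, I3 issues→MulU
t=7  I2 exec-done, I3 reads
t=8  I2 writes R6
t=10  I3 exec-done
t=11  I3 writes R3
t=12  I4 issues→MulU
t=13  I4 reads
t=16  I4 exec-done
t=17  I4 writes R1
t=18  I5 issues→DivU
t=19  I5 reads
t=26  I5 exec-done
t=27  I5 writes R1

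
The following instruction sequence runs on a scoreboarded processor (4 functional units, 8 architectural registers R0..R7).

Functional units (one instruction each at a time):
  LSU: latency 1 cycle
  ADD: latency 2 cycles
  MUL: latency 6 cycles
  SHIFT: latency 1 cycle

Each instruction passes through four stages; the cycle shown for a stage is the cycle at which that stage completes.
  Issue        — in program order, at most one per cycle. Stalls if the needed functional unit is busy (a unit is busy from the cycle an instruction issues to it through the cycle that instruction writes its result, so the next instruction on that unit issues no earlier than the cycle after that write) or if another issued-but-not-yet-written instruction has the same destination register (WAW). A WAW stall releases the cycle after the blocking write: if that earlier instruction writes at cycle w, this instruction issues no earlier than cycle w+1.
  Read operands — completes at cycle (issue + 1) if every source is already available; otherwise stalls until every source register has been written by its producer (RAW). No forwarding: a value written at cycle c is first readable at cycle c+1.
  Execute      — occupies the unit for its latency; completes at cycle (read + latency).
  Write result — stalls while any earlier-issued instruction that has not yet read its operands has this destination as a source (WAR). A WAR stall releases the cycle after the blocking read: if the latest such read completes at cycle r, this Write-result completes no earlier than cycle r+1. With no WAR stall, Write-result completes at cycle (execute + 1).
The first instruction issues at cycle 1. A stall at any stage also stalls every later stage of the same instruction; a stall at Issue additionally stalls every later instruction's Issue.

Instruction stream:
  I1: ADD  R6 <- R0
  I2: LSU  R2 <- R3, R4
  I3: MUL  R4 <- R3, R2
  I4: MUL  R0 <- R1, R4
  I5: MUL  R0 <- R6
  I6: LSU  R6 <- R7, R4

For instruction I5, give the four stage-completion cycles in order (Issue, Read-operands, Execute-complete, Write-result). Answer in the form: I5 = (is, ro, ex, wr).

I5 = (23, 24, 30, 31)

I1  is:1  ro:2  ex:4  wr:5
I2  is:2  ro:3  ex:4  wr:5
I3  is:3  ro:6  ex:12  wr:13  — RAW R2: wait I2 write@5
I4  is:14  ro:15  ex:21  wr:22  — struct: MUL busy until I3 writes@13
I5  is:23  ro:24  ex:30  wr:31  — struct: MUL busy until I4 writes@22
I6  is:24  ro:25  ex:26  wr:27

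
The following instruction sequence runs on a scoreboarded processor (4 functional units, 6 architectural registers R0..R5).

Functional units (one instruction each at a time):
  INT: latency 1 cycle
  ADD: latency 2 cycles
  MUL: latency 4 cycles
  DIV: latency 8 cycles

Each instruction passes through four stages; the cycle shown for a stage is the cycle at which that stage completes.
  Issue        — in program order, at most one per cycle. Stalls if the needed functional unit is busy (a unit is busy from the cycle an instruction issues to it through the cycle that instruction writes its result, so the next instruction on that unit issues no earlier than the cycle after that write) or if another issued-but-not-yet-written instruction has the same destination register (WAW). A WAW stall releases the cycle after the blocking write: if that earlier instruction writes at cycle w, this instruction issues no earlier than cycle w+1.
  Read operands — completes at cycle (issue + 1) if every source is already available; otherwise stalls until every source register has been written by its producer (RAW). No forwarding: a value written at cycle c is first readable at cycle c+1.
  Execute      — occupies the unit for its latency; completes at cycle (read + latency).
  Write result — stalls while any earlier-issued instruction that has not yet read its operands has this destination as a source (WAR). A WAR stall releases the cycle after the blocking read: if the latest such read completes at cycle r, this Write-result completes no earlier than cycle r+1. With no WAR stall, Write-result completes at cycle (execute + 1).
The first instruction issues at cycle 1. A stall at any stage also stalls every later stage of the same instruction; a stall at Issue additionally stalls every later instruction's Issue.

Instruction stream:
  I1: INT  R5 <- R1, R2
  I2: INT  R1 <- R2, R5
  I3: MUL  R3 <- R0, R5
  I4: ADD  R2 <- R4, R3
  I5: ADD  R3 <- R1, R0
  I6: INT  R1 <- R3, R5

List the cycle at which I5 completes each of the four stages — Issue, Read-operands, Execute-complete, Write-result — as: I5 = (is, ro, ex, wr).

I1 -> (1, 2, 3, 4)
I2 -> (5, 6, 7, 8)  // struct: INT busy until I1 writes@4
I3 -> (6, 7, 11, 12)
I4 -> (7, 13, 15, 16)  // RAW R3: wait I3 write@12
I5 -> (17, 18, 20, 21)  // struct: ADD busy until I4 writes@16
I6 -> (18, 22, 23, 24)  // RAW R3: wait I5 write@21

I5 = (17, 18, 20, 21)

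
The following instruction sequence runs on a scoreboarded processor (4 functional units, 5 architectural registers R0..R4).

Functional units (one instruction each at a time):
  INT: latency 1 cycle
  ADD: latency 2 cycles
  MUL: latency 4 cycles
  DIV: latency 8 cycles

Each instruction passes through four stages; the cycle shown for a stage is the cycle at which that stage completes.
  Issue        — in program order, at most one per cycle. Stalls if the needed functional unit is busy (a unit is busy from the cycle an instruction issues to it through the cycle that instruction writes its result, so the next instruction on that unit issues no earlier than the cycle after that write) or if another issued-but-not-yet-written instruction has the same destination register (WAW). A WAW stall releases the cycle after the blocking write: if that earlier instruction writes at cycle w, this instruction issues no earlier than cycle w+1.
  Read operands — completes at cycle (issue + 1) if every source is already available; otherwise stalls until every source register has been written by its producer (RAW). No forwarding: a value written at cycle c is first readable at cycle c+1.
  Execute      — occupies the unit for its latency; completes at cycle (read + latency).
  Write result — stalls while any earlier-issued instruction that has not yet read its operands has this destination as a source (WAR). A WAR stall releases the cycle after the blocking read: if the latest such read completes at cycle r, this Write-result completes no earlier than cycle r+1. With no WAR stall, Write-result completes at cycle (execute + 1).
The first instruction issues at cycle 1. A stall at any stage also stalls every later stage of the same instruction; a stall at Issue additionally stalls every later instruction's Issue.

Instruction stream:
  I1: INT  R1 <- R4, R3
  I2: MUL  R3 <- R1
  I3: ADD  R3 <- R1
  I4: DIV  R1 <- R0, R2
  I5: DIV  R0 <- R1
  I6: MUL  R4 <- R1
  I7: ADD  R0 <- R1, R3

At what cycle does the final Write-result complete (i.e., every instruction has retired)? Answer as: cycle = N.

cycle = 38

t=1  I1→INT
t=2  I1 RO; I2→MUL
t=3  I1 EX
t=4  I1 WR R1
t=5  I2 RO
t=9  I2 EX
t=10  I2 WR R3
t=11  I3→ADD
t=12  I3 RO; I4→DIV
t=13  I4 RO
t=14  I3 EX
t=15  I3 WR R3
t=21  I4 EX
t=22  I4 WR R1
t=23  I5→DIV
t=24  I5 RO; I6→MUL
t=25  I6 RO
t=29  I6 EX
t=30  I6 WR R4
t=32  I5 EX
t=33  I5 WR R0
t=34  I7→ADD
t=35  I7 RO
t=37  I7 EX
t=38  I7 WR R0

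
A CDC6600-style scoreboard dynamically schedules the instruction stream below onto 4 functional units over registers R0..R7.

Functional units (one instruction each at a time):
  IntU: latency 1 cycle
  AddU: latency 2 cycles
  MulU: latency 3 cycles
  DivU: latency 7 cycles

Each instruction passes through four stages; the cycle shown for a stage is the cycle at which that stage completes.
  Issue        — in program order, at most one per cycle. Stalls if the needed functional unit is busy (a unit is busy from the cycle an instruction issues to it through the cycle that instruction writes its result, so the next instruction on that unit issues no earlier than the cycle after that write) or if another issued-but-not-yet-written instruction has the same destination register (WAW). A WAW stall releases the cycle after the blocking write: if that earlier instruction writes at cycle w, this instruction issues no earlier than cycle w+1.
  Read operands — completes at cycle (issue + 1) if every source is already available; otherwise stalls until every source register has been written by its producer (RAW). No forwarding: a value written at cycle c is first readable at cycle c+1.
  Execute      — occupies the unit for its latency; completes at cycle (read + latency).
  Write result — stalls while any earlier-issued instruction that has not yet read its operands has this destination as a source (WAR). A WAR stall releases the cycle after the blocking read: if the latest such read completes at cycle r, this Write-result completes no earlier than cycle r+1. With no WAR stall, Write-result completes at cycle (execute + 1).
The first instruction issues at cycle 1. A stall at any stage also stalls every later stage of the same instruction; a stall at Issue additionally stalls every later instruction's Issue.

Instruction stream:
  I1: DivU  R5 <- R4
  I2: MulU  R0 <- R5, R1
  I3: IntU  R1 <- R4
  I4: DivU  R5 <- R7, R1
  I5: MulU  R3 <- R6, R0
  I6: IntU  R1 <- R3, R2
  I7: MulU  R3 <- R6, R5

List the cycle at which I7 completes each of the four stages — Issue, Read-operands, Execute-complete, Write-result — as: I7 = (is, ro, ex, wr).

1) issue 1, read 2, done 9, write 10
2) issue 2, read 11, done 14, write 15  <RAW R5: wait I1 write@10>
3) issue 3, read 4, done 5, write 12  <WAR R1: wait I2 read@11>
4) issue 11, read 13, done 20, write 21  <struct: DivU busy until I1 writes@10 / RAW R1: wait I3 write@12>
5) issue 16, read 17, done 20, write 21  <struct: MulU busy until I2 writes@15>
6) issue 17, read 22, done 23, write 24  <RAW R3: wait I5 write@21>
7) issue 22, read 23, done 26, write 27  <struct: MulU busy until I5 writes@21>

I7 = (22, 23, 26, 27)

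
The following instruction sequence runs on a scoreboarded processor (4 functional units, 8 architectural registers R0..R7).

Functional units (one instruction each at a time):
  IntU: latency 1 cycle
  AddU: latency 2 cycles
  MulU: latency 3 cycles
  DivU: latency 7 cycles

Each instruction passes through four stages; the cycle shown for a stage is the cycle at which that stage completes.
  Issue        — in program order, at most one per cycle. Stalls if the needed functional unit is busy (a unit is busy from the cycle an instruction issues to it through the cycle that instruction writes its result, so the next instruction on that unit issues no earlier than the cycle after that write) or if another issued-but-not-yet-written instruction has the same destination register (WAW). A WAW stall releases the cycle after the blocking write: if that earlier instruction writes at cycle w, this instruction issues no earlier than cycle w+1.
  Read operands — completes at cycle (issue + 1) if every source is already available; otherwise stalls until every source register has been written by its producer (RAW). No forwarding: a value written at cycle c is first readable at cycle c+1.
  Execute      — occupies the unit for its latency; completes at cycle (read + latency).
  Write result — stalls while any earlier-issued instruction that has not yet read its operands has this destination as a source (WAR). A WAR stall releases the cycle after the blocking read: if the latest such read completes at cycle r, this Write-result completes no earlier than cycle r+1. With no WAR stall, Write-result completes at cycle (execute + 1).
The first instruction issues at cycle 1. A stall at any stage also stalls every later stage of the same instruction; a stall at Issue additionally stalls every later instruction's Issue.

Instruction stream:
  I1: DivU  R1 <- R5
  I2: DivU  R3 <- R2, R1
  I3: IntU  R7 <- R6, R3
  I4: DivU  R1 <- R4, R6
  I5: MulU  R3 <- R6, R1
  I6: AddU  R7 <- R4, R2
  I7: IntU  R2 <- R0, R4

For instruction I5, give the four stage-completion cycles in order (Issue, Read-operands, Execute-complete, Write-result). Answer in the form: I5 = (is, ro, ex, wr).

t=1  I1→DivU
t=2  I1 RO
t=9  I1 EX
t=10  I1 WR R1
t=11  I2→DivU
t=12  I2 RO, I3→IntU
t=19  I2 EX
t=20  I2 WR R3
t=21  I3 RO, I4→DivU
t=22  I3 EX, I4 RO, I5→MulU
t=23  I3 WR R7
t=24  I6→AddU
t=25  I6 RO, I7→IntU
t=26  I7 RO
t=27  I6 EX, I7 EX
t=28  I6 WR R7, I7 WR R2
t=29  I4 EX
t=30  I4 WR R1
t=31  I5 RO
t=34  I5 EX
t=35  I5 WR R3

I5 = (22, 31, 34, 35)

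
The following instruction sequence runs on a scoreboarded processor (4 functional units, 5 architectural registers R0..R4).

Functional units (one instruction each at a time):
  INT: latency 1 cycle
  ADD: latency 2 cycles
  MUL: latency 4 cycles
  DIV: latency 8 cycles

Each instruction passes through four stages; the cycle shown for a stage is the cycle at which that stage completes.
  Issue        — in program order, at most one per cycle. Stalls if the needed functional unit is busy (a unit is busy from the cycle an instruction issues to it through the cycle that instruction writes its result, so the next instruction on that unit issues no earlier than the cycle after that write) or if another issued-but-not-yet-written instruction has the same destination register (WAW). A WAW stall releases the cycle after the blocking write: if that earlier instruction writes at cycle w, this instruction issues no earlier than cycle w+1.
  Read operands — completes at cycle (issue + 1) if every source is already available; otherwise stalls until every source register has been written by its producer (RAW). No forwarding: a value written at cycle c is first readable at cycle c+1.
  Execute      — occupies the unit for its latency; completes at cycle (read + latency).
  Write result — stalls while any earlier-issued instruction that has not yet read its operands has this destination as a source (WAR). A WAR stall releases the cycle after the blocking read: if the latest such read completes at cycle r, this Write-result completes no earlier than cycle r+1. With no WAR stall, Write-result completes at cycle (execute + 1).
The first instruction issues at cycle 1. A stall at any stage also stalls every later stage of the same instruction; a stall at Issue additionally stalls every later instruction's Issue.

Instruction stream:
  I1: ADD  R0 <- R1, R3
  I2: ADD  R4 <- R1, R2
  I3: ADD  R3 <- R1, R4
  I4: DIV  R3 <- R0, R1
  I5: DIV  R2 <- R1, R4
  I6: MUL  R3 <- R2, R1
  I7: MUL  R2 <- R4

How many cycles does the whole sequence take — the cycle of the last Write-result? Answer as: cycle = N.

  I1 | 1 | 2 | 4 | 5
  I2 | 6 | 7 | 9 | 10   struct: ADD busy until I1 writes@5
  I3 | 11 | 12 | 14 | 15   struct: ADD busy until I2 writes@10
  I4 | 16 | 17 | 25 | 26   WAW R3: wait I3 write@15
  I5 | 27 | 28 | 36 | 37   struct: DIV busy until I4 writes@26
  I6 | 28 | 38 | 42 | 43   RAW R2: wait I5 write@37
  I7 | 44 | 45 | 49 | 50   struct: MUL busy until I6 writes@43

cycle = 50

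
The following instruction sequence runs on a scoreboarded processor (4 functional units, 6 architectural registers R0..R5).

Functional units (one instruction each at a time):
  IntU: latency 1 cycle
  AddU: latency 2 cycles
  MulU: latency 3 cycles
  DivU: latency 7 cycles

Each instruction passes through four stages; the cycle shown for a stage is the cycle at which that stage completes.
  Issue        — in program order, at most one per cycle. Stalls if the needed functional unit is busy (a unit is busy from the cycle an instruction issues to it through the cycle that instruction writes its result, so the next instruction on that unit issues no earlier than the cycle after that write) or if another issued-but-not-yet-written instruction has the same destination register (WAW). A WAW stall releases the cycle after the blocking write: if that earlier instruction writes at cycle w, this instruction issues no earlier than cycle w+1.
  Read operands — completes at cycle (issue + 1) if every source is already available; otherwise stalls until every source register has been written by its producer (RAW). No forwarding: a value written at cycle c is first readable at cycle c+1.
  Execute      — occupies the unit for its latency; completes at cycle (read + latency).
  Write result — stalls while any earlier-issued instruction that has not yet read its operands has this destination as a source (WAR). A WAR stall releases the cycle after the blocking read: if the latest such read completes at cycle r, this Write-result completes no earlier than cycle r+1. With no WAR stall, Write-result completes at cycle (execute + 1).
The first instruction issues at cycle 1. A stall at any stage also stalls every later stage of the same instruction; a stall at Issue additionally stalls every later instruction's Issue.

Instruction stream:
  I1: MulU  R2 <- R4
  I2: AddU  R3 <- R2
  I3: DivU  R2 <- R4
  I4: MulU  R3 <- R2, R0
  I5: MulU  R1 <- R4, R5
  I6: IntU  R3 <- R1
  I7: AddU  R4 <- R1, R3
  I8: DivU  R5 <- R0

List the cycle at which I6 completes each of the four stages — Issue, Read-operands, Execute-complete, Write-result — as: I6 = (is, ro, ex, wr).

I6 = (23, 28, 29, 30)

[I1] 1/2/5/6
[I2] 2/7/9/10  (RAW R2: wait I1 write@6)
[I3] 7/8/15/16  (WAW R2: wait I1 write@6)
[I4] 11/17/20/21  (WAW R3: wait I2 write@10; RAW R2: wait I3 write@16)
[I5] 22/23/26/27  (struct: MulU busy until I4 writes@21)
[I6] 23/28/29/30  (RAW R1: wait I5 write@27)
[I7] 24/31/33/34  (RAW R3: wait I6 write@30)
[I8] 25/26/33/34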